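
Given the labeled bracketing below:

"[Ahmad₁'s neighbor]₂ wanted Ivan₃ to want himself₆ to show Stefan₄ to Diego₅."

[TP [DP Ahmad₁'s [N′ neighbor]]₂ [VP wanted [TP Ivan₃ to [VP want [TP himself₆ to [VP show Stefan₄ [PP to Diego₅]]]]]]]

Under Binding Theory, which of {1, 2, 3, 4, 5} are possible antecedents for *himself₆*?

{3}

*himself* is an anaphor, so Principle A applies: it must be bound in its binding domain.
Binding domain of *himself₆*: the embedded TP, whose subject is Ivan₃.
*Ahmad₁* does not c-command the anaphor → cannot bind it.
*[Ahmad₁'s neighbor]₂* c-commands the anaphor but is outside its binding domain → cannot satisfy Principle A.
*Ivan₃* c-commands the anaphor within its binding domain → licit binder.
*Stefan₄* does not c-command the anaphor → cannot bind it.
*Diego₅* does not c-command the anaphor → cannot bind it.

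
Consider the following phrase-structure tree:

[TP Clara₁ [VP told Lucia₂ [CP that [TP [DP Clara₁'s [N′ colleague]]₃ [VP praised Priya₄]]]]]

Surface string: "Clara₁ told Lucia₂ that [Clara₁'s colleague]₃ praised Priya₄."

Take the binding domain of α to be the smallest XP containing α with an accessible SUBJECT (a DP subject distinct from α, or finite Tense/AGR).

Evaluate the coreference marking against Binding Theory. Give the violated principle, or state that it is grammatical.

Principle C

The two coindexed NPs are *Clara₁* (the lower occurrence) and *Clara₁* (the higher occurrence).
*Clara₁* (the lower occurrence) is an R-expression. Principle C requires it to be free everywhere.
*Clara₁* (the higher occurrence) c-commands it and carries the same index.
The R-expression is bound → Principle C violation.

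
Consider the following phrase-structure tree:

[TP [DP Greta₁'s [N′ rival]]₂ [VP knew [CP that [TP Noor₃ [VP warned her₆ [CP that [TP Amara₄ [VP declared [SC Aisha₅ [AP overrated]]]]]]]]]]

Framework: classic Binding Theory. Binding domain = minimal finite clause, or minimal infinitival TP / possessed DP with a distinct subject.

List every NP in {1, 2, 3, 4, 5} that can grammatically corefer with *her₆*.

{1, 2}

*her* is a pronoun, so Principle B applies: it must be free in its binding domain.
Binding domain of *her₆*: the embedded TP, whose subject is Noor₃.
*Greta₁* and the pronoun do not c-command one another → neither Principle B nor Principle C is at stake; coindexation permitted.
*[Greta₁'s rival]₂* c-commands the pronoun but from outside its binding domain, and is not c-commanded by it → coindexation permitted.
*Noor₃* c-commands the pronoun within its binding domain → coindexation would violate Principle B.
*Amara₄*: the pronoun c-commands this R-expression → coindexation would violate Principle C on *Amara₄*.
*Aisha₅*: the pronoun c-commands this R-expression → coindexation would violate Principle C on *Aisha₅*.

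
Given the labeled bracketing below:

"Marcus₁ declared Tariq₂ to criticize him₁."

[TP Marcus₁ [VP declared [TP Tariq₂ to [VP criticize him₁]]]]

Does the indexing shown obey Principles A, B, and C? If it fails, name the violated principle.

grammatical

The two coindexed NPs are *Marcus₁* and *him₁*.
*him₁* is a pronoun; its binding domain is the embedded TP, whose subject is Tariq₂. Within that domain it is c-commanded only by *Tariq₂*, which carries a different index — the pronoun is free locally, so Principle B holds.
*Marcus₁* is an R-expression; *him₁* does not c-command it, and no other NP shares its index, so Principle C is satisfied.
All principles are respected.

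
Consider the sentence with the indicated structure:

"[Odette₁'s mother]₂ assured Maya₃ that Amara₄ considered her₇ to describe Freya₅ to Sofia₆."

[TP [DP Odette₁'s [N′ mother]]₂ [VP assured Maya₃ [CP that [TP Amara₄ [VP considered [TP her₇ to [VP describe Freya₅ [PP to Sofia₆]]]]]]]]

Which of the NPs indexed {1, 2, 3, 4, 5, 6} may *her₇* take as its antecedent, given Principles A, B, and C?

{1, 2, 3}

*her* is a pronoun, so Principle B applies: it must be free in its binding domain.
Binding domain of *her₇*: the embedded TP, whose subject is Amara₄.
*Odette₁* and the pronoun do not c-command one another → neither Principle B nor Principle C is at stake; coindexation permitted.
*[Odette₁'s mother]₂* c-commands the pronoun but from outside its binding domain, and is not c-commanded by it → coindexation permitted.
*Maya₃* c-commands the pronoun but from outside its binding domain, and is not c-commanded by it → coindexation permitted.
*Amara₄* c-commands the pronoun within its binding domain → coindexation would violate Principle B.
*Freya₅*: the pronoun c-commands this R-expression → coindexation would violate Principle C on *Freya₅*.
*Sofia₆*: the pronoun c-commands this R-expression → coindexation would violate Principle C on *Sofia₆*.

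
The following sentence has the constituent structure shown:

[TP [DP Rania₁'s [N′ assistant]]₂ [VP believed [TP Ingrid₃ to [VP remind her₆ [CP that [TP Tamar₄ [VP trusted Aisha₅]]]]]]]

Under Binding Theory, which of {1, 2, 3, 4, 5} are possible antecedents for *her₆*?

{1, 2}

*her* is a pronoun, so Principle B applies: it must be free in its binding domain.
Binding domain of *her₆*: the embedded TP, whose subject is Ingrid₃.
*Rania₁* and the pronoun do not c-command one another → neither Principle B nor Principle C is at stake; coindexation permitted.
*[Rania₁'s assistant]₂* c-commands the pronoun but from outside its binding domain, and is not c-commanded by it → coindexation permitted.
*Ingrid₃* c-commands the pronoun within its binding domain → coindexation would violate Principle B.
*Tamar₄*: the pronoun c-commands this R-expression → coindexation would violate Principle C on *Tamar₄*.
*Aisha₅*: the pronoun c-commands this R-expression → coindexation would violate Principle C on *Aisha₅*.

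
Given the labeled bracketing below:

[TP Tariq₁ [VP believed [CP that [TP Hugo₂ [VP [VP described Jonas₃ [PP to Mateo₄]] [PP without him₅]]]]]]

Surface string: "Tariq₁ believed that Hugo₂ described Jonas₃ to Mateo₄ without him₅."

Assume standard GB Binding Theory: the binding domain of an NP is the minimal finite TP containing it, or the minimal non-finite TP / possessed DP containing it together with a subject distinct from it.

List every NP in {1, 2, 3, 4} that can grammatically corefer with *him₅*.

*him* is a pronoun, so Principle B applies: it must be free in its binding domain.
Binding domain of *him₅*: the embedded TP, whose subject is Hugo₂.
*Tariq₁* c-commands the pronoun but from outside its binding domain, and is not c-commanded by it → coindexation permitted.
*Hugo₂* c-commands the pronoun within its binding domain → coindexation would violate Principle B.
*Jonas₃* and the pronoun do not c-command one another → neither Principle B nor Principle C is at stake; coindexation permitted.
*Mateo₄* and the pronoun do not c-command one another → neither Principle B nor Principle C is at stake; coindexation permitted.

{1, 3, 4}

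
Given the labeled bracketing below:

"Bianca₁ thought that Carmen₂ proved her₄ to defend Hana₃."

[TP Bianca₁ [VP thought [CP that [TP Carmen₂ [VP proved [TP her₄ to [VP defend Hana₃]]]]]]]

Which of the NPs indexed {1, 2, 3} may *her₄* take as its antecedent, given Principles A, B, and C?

*her* is a pronoun, so Principle B applies: it must be free in its binding domain.
Binding domain of *her₄*: the embedded TP, whose subject is Carmen₂.
*Bianca₁* c-commands the pronoun but from outside its binding domain, and is not c-commanded by it → coindexation permitted.
*Carmen₂* c-commands the pronoun within its binding domain → coindexation would violate Principle B.
*Hana₃*: the pronoun c-commands this R-expression → coindexation would violate Principle C on *Hana₃*.

{1}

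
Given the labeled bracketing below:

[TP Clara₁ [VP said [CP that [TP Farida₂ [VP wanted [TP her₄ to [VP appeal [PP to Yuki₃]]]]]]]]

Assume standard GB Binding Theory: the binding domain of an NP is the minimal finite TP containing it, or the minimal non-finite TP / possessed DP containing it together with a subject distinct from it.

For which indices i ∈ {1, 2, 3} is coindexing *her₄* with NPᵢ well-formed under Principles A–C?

{1}

*her* is a pronoun, so Principle B applies: it must be free in its binding domain.
Binding domain of *her₄*: the embedded TP, whose subject is Farida₂.
*Clara₁* c-commands the pronoun but from outside its binding domain, and is not c-commanded by it → coindexation permitted.
*Farida₂* c-commands the pronoun within its binding domain → coindexation would violate Principle B.
*Yuki₃*: the pronoun c-commands this R-expression → coindexation would violate Principle C on *Yuki₃*.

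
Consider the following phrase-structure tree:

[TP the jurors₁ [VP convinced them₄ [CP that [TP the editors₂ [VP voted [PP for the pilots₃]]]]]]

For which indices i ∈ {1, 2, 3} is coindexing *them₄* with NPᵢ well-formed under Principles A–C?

*them* is a pronoun, so Principle B applies: it must be free in its binding domain.
Binding domain of *them₄*: the matrix TP, whose subject is the jurors₁.
*the jurors₁* c-commands the pronoun within its binding domain → coindexation would violate Principle B.
*the editors₂*: the pronoun c-commands this R-expression → coindexation would violate Principle C on *the editors₂*.
*the pilots₃*: the pronoun c-commands this R-expression → coindexation would violate Principle C on *the pilots₃*.

none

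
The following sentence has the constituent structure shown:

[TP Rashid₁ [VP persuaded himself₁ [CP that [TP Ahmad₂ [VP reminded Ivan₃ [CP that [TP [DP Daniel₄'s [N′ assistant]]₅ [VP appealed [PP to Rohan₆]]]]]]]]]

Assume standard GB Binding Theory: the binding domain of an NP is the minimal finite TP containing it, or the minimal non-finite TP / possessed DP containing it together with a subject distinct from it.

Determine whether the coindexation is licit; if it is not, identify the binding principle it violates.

grammatical

The two coindexed NPs are *Rashid₁* and *himself₁*.
*himself₁* is an anaphor; its binding domain is the matrix TP, whose subject is Rashid₁. *Rashid₁* c-commands it within that domain and shares its index, so Principle A is satisfied.
*Rashid₁* is an R-expression; *himself₁* does not c-command it, and no other NP shares its index, so Principle C is satisfied.
All principles are respected.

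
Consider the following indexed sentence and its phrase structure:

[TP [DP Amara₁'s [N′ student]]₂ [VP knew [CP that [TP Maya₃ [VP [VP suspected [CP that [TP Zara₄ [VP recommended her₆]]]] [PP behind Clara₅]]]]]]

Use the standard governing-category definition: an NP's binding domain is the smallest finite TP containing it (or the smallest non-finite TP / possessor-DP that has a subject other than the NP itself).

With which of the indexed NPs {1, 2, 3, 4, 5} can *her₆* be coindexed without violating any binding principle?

{1, 2, 3, 5}

*her* is a pronoun, so Principle B applies: it must be free in its binding domain.
Binding domain of *her₆*: the embedded TP, whose subject is Zara₄.
*Amara₁* and the pronoun do not c-command one another → neither Principle B nor Principle C is at stake; coindexation permitted.
*[Amara₁'s student]₂* c-commands the pronoun but from outside its binding domain, and is not c-commanded by it → coindexation permitted.
*Maya₃* c-commands the pronoun but from outside its binding domain, and is not c-commanded by it → coindexation permitted.
*Zara₄* c-commands the pronoun within its binding domain → coindexation would violate Principle B.
*Clara₅* and the pronoun do not c-command one another → neither Principle B nor Principle C is at stake; coindexation permitted.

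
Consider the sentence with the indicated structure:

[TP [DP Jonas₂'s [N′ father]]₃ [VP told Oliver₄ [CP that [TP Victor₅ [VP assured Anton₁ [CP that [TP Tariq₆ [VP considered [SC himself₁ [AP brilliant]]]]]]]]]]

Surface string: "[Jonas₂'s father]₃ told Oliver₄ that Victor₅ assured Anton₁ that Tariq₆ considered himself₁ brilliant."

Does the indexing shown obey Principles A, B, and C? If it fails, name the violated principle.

Principle A

The two coindexed NPs are *Anton₁* and *himself₁*.
*himself₁* is an anaphor. Principle A requires it to be bound within its binding domain — the embedded TP, whose subject is Tariq₆.
Within that domain it is c-commanded by *Tariq₆*, which does not share its index.
*Anton₁* does c-command the anaphor, but from outside its binding domain.
The anaphor is unbound in its domain → Principle A violation.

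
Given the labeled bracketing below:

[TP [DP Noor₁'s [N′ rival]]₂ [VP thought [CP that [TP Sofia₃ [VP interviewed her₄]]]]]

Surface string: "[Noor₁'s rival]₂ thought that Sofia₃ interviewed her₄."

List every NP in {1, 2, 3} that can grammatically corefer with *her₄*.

*her* is a pronoun, so Principle B applies: it must be free in its binding domain.
Binding domain of *her₄*: the embedded TP, whose subject is Sofia₃.
*Noor₁* and the pronoun do not c-command one another → neither Principle B nor Principle C is at stake; coindexation permitted.
*[Noor₁'s rival]₂* c-commands the pronoun but from outside its binding domain, and is not c-commanded by it → coindexation permitted.
*Sofia₃* c-commands the pronoun within its binding domain → coindexation would violate Principle B.

{1, 2}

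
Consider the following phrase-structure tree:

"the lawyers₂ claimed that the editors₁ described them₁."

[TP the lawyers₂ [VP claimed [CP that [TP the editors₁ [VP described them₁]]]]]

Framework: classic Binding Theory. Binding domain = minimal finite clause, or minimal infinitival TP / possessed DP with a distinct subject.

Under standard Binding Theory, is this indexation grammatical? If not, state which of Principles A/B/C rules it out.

Principle B

The two coindexed NPs are *the editors₁* and *them₁*.
*them₁* is a pronoun. Its binding domain is the embedded TP, whose subject is the editors₁.
*the editors₁* c-commands it within that domain and carries the same index.
The pronoun is locally bound → Principle B violation.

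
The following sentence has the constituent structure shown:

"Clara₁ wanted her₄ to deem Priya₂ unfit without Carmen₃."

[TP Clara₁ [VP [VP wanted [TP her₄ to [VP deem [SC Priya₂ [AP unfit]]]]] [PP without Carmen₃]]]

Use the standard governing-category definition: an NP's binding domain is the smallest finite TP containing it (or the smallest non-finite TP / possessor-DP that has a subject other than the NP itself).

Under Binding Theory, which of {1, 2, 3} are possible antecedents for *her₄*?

*her* is a pronoun, so Principle B applies: it must be free in its binding domain.
Binding domain of *her₄*: the matrix TP, whose subject is Clara₁.
*Clara₁* c-commands the pronoun within its binding domain → coindexation would violate Principle B.
*Priya₂*: the pronoun c-commands this R-expression → coindexation would violate Principle C on *Priya₂*.
*Carmen₃* and the pronoun do not c-command one another → neither Principle B nor Principle C is at stake; coindexation permitted.

{3}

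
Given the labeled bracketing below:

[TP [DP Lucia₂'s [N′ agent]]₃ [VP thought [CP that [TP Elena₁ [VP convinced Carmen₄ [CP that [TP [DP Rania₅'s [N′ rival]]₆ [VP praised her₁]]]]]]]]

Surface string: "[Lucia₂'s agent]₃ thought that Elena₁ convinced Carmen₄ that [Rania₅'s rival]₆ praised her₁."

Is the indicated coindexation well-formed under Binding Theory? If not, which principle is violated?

grammatical

The two coindexed NPs are *Elena₁* and *her₁*.
*her₁* is a pronoun; its binding domain is the embedded TP, whose subject is [Rania₅'s rival]₆. Within that domain it is c-commanded only by *[Rania₅'s rival]₆*, which carries a different index — the pronoun is free locally, so Principle B holds.
*Elena₁* is an R-expression; *her₁* does not c-command it, and no other NP shares its index, so Principle C is satisfied.
All principles are respected.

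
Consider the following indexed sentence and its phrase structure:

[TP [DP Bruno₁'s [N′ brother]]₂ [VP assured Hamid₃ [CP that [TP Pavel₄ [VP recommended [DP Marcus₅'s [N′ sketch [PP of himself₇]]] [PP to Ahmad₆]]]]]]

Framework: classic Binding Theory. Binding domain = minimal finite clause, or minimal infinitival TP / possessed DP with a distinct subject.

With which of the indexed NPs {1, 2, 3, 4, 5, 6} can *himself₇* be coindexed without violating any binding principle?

{5}

*himself* is an anaphor, so Principle A applies: it must be bound in its binding domain.
Binding domain of *himself₇*: the possessed DP, whose subject is Marcus₅.
*Bruno₁* does not c-command the anaphor → cannot bind it.
*[Bruno₁'s brother]₂* c-commands the anaphor but is outside its binding domain → cannot satisfy Principle A.
*Hamid₃* c-commands the anaphor but is outside its binding domain → cannot satisfy Principle A.
*Pavel₄* c-commands the anaphor but is outside its binding domain → cannot satisfy Principle A.
*Marcus₅* c-commands the anaphor within its binding domain → licit binder.
*Ahmad₆* does not c-command the anaphor → cannot bind it.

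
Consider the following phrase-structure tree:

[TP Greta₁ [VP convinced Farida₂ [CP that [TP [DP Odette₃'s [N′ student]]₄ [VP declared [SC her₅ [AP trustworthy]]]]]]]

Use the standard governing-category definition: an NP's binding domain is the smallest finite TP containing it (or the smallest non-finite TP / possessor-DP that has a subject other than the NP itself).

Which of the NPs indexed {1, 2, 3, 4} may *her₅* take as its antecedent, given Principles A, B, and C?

*her* is a pronoun, so Principle B applies: it must be free in its binding domain.
Binding domain of *her₅*: the embedded TP, whose subject is [Odette₃'s student]₄.
*Greta₁* c-commands the pronoun but from outside its binding domain, and is not c-commanded by it → coindexation permitted.
*Farida₂* c-commands the pronoun but from outside its binding domain, and is not c-commanded by it → coindexation permitted.
*Odette₃* and the pronoun do not c-command one another → neither Principle B nor Principle C is at stake; coindexation permitted.
*[Odette₃'s student]₄* c-commands the pronoun within its binding domain → coindexation would violate Principle B.

{1, 2, 3}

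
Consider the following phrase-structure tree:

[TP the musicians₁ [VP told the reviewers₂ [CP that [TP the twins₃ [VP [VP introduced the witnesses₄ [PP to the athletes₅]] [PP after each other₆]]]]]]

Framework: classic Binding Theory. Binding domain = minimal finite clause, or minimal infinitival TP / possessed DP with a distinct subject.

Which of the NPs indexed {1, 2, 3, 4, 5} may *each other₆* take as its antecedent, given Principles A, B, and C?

{3}

*each other* is an anaphor, so Principle A applies: it must be bound in its binding domain.
Binding domain of *each other₆*: the embedded TP, whose subject is the twins₃.
*the musicians₁* c-commands the anaphor but is outside its binding domain → cannot satisfy Principle A.
*the reviewers₂* c-commands the anaphor but is outside its binding domain → cannot satisfy Principle A.
*the twins₃* c-commands the anaphor within its binding domain → licit binder.
*the witnesses₄* does not c-command the anaphor → cannot bind it.
*the athletes₅* does not c-command the anaphor → cannot bind it.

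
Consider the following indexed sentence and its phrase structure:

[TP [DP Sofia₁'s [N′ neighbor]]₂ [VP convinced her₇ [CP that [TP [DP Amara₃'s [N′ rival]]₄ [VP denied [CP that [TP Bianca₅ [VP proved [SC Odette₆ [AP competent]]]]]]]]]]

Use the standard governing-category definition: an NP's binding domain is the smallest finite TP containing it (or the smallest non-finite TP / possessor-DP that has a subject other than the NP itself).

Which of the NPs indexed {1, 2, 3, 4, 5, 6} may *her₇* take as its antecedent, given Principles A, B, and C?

*her* is a pronoun, so Principle B applies: it must be free in its binding domain.
Binding domain of *her₇*: the matrix TP, whose subject is [Sofia₁'s neighbor]₂.
*Sofia₁* and the pronoun do not c-command one another → neither Principle B nor Principle C is at stake; coindexation permitted.
*[Sofia₁'s neighbor]₂* c-commands the pronoun within its binding domain → coindexation would violate Principle B.
*Amara₃*: the pronoun c-commands this R-expression → coindexation would violate Principle C on *Amara₃*.
*[Amara₃'s rival]₄*: the pronoun c-commands this R-expression → coindexation would violate Principle C on *[Amara₃'s rival]₄*.
*Bianca₅*: the pronoun c-commands this R-expression → coindexation would violate Principle C on *Bianca₅*.
*Odette₆*: the pronoun c-commands this R-expression → coindexation would violate Principle C on *Odette₆*.

{1}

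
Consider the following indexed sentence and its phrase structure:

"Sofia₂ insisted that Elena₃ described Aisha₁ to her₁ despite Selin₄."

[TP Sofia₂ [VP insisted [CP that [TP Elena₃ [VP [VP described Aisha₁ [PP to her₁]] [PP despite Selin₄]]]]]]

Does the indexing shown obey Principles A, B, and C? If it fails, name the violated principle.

The two coindexed NPs are *Aisha₁* and *her₁*.
*her₁* is a pronoun. Its binding domain is the embedded TP, whose subject is Elena₃.
*Aisha₁* c-commands it within that domain and carries the same index.
The pronoun is locally bound → Principle B violation.

Principle B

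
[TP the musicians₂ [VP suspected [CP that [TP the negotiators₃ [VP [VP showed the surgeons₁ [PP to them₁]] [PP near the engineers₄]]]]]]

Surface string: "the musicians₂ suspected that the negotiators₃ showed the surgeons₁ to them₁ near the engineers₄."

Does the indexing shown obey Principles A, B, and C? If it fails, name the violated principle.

The two coindexed NPs are *the surgeons₁* and *them₁*.
*them₁* is a pronoun. Its binding domain is the embedded TP, whose subject is the negotiators₃.
*the surgeons₁* c-commands it within that domain and carries the same index.
The pronoun is locally bound → Principle B violation.

Principle B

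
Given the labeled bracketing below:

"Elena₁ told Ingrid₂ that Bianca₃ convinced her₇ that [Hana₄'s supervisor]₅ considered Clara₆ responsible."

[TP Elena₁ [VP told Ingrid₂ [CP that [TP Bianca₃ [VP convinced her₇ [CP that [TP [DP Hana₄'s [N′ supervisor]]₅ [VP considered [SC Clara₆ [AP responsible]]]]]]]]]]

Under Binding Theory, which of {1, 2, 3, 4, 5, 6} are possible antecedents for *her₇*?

{1, 2}

*her* is a pronoun, so Principle B applies: it must be free in its binding domain.
Binding domain of *her₇*: the embedded TP, whose subject is Bianca₃.
*Elena₁* c-commands the pronoun but from outside its binding domain, and is not c-commanded by it → coindexation permitted.
*Ingrid₂* c-commands the pronoun but from outside its binding domain, and is not c-commanded by it → coindexation permitted.
*Bianca₃* c-commands the pronoun within its binding domain → coindexation would violate Principle B.
*Hana₄*: the pronoun c-commands this R-expression → coindexation would violate Principle C on *Hana₄*.
*[Hana₄'s supervisor]₅*: the pronoun c-commands this R-expression → coindexation would violate Principle C on *[Hana₄'s supervisor]₅*.
*Clara₆*: the pronoun c-commands this R-expression → coindexation would violate Principle C on *Clara₆*.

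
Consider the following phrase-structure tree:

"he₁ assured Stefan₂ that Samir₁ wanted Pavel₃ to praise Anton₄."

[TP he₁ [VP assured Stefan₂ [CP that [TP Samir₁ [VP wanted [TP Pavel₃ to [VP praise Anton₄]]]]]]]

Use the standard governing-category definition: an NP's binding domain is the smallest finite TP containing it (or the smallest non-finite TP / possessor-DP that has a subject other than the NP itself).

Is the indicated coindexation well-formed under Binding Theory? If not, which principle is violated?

Principle C

The two coindexed NPs are *he₁* and *Samir₁*.
*Samir₁* is an R-expression. Principle C requires it to be free everywhere.
*he₁* c-commands it and carries the same index.
The R-expression is bound → Principle C violation.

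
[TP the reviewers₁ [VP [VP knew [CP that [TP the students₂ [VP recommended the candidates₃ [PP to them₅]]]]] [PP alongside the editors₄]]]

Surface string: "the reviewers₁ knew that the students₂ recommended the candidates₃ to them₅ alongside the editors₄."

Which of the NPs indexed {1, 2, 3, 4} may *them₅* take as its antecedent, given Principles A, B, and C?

{1, 4}

*them* is a pronoun, so Principle B applies: it must be free in its binding domain.
Binding domain of *them₅*: the embedded TP, whose subject is the students₂.
*the reviewers₁* c-commands the pronoun but from outside its binding domain, and is not c-commanded by it → coindexation permitted.
*the students₂* c-commands the pronoun within its binding domain → coindexation would violate Principle B.
*the candidates₃* c-commands the pronoun within its binding domain → coindexation would violate Principle B.
*the editors₄* and the pronoun do not c-command one another → neither Principle B nor Principle C is at stake; coindexation permitted.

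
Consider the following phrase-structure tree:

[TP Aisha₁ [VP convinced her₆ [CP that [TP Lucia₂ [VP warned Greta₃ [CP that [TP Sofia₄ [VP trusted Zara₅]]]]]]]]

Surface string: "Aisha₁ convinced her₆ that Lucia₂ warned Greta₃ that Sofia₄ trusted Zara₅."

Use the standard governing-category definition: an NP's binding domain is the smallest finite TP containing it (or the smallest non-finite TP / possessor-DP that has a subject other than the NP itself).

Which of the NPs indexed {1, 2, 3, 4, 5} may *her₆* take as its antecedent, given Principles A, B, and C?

none

*her* is a pronoun, so Principle B applies: it must be free in its binding domain.
Binding domain of *her₆*: the matrix TP, whose subject is Aisha₁.
*Aisha₁* c-commands the pronoun within its binding domain → coindexation would violate Principle B.
*Lucia₂*: the pronoun c-commands this R-expression → coindexation would violate Principle C on *Lucia₂*.
*Greta₃*: the pronoun c-commands this R-expression → coindexation would violate Principle C on *Greta₃*.
*Sofia₄*: the pronoun c-commands this R-expression → coindexation would violate Principle C on *Sofia₄*.
*Zara₅*: the pronoun c-commands this R-expression → coindexation would violate Principle C on *Zara₅*.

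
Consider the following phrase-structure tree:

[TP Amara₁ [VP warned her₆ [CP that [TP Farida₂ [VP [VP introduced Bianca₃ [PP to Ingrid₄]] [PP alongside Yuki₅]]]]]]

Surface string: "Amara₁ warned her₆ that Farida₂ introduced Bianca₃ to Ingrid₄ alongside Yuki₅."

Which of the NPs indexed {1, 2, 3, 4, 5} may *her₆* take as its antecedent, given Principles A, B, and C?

none

*her* is a pronoun, so Principle B applies: it must be free in its binding domain.
Binding domain of *her₆*: the matrix TP, whose subject is Amara₁.
*Amara₁* c-commands the pronoun within its binding domain → coindexation would violate Principle B.
*Farida₂*: the pronoun c-commands this R-expression → coindexation would violate Principle C on *Farida₂*.
*Bianca₃*: the pronoun c-commands this R-expression → coindexation would violate Principle C on *Bianca₃*.
*Ingrid₄*: the pronoun c-commands this R-expression → coindexation would violate Principle C on *Ingrid₄*.
*Yuki₅*: the pronoun c-commands this R-expression → coindexation would violate Principle C on *Yuki₅*.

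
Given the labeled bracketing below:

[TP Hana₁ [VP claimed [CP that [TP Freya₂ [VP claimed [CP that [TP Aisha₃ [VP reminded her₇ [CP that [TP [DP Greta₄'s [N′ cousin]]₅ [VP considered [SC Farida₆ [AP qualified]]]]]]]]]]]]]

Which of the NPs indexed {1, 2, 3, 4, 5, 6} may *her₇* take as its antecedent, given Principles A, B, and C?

{1, 2}

*her* is a pronoun, so Principle B applies: it must be free in its binding domain.
Binding domain of *her₇*: the embedded TP, whose subject is Aisha₃.
*Hana₁* c-commands the pronoun but from outside its binding domain, and is not c-commanded by it → coindexation permitted.
*Freya₂* c-commands the pronoun but from outside its binding domain, and is not c-commanded by it → coindexation permitted.
*Aisha₃* c-commands the pronoun within its binding domain → coindexation would violate Principle B.
*Greta₄*: the pronoun c-commands this R-expression → coindexation would violate Principle C on *Greta₄*.
*[Greta₄'s cousin]₅*: the pronoun c-commands this R-expression → coindexation would violate Principle C on *[Greta₄'s cousin]₅*.
*Farida₆*: the pronoun c-commands this R-expression → coindexation would violate Principle C on *Farida₆*.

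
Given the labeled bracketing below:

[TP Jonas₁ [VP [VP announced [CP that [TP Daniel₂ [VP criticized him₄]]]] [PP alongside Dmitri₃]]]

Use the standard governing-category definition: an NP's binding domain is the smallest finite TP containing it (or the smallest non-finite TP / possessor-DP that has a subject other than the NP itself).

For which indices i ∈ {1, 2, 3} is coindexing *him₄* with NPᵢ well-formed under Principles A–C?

{1, 3}

*him* is a pronoun, so Principle B applies: it must be free in its binding domain.
Binding domain of *him₄*: the embedded TP, whose subject is Daniel₂.
*Jonas₁* c-commands the pronoun but from outside its binding domain, and is not c-commanded by it → coindexation permitted.
*Daniel₂* c-commands the pronoun within its binding domain → coindexation would violate Principle B.
*Dmitri₃* and the pronoun do not c-command one another → neither Principle B nor Principle C is at stake; coindexation permitted.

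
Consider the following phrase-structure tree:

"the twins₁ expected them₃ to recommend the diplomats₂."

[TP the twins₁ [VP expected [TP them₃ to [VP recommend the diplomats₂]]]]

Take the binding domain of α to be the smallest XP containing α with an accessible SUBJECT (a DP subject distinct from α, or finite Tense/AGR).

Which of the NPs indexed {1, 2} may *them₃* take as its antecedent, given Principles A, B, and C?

*them* is a pronoun, so Principle B applies: it must be free in its binding domain.
Binding domain of *them₃*: the matrix TP, whose subject is the twins₁.
*the twins₁* c-commands the pronoun within its binding domain → coindexation would violate Principle B.
*the diplomats₂*: the pronoun c-commands this R-expression → coindexation would violate Principle C on *the diplomats₂*.

none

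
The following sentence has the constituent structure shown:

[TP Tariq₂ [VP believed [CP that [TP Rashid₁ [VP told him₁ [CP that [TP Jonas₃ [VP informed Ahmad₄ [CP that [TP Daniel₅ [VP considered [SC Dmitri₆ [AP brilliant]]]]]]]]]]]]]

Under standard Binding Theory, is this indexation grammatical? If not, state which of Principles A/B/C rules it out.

Principle B

The two coindexed NPs are *Rashid₁* and *him₁*.
*him₁* is a pronoun. Its binding domain is the embedded TP, whose subject is Rashid₁.
*Rashid₁* c-commands it within that domain and carries the same index.
The pronoun is locally bound → Principle B violation.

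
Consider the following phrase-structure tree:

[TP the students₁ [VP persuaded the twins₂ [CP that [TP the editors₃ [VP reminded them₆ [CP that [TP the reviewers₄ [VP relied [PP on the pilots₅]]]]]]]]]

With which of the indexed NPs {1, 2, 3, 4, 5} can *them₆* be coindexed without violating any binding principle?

*them* is a pronoun, so Principle B applies: it must be free in its binding domain.
Binding domain of *them₆*: the embedded TP, whose subject is the editors₃.
*the students₁* c-commands the pronoun but from outside its binding domain, and is not c-commanded by it → coindexation permitted.
*the twins₂* c-commands the pronoun but from outside its binding domain, and is not c-commanded by it → coindexation permitted.
*the editors₃* c-commands the pronoun within its binding domain → coindexation would violate Principle B.
*the reviewers₄*: the pronoun c-commands this R-expression → coindexation would violate Principle C on *the reviewers₄*.
*the pilots₅*: the pronoun c-commands this R-expression → coindexation would violate Principle C on *the pilots₅*.

{1, 2}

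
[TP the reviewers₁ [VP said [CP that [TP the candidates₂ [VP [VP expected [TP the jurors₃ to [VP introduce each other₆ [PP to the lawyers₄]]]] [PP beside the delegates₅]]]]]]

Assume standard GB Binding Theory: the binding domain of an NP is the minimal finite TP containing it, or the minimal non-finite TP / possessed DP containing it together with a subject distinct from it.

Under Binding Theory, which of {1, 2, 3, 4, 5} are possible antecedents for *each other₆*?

{3}

*each other* is an anaphor, so Principle A applies: it must be bound in its binding domain.
Binding domain of *each other₆*: the embedded TP, whose subject is the jurors₃.
*the reviewers₁* c-commands the anaphor but is outside its binding domain → cannot satisfy Principle A.
*the candidates₂* c-commands the anaphor but is outside its binding domain → cannot satisfy Principle A.
*the jurors₃* c-commands the anaphor within its binding domain → licit binder.
*the lawyers₄* does not c-command the anaphor → cannot bind it.
*the delegates₅* does not c-command the anaphor → cannot bind it.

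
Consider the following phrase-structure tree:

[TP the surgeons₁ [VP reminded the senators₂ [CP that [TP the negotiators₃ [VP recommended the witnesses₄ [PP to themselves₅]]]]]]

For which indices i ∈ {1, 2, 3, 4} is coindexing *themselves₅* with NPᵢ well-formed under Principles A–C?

{3, 4}

*themselves* is an anaphor, so Principle A applies: it must be bound in its binding domain.
Binding domain of *themselves₅*: the embedded TP, whose subject is the negotiators₃.
*the surgeons₁* c-commands the anaphor but is outside its binding domain → cannot satisfy Principle A.
*the senators₂* c-commands the anaphor but is outside its binding domain → cannot satisfy Principle A.
*the negotiators₃* c-commands the anaphor within its binding domain → licit binder.
*the witnesses₄* c-commands the anaphor within its binding domain → licit binder.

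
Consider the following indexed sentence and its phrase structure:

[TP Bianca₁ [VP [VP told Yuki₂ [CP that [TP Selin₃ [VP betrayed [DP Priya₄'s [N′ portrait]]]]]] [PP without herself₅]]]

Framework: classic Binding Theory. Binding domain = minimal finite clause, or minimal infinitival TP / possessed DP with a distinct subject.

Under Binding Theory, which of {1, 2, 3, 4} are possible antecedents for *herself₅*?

*herself* is an anaphor, so Principle A applies: it must be bound in its binding domain.
Binding domain of *herself₅*: the matrix TP, whose subject is Bianca₁.
*Bianca₁* c-commands the anaphor within its binding domain → licit binder.
*Yuki₂* does not c-command the anaphor → cannot bind it.
*Selin₃* does not c-command the anaphor → cannot bind it.
*Priya₄* does not c-command the anaphor → cannot bind it.

{1}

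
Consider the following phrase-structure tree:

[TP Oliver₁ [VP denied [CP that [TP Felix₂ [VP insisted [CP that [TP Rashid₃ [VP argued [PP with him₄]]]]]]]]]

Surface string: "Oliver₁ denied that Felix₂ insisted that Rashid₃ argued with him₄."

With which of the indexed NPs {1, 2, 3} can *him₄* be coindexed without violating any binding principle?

{1, 2}

*him* is a pronoun, so Principle B applies: it must be free in its binding domain.
Binding domain of *him₄*: the embedded TP, whose subject is Rashid₃.
*Oliver₁* c-commands the pronoun but from outside its binding domain, and is not c-commanded by it → coindexation permitted.
*Felix₂* c-commands the pronoun but from outside its binding domain, and is not c-commanded by it → coindexation permitted.
*Rashid₃* c-commands the pronoun within its binding domain → coindexation would violate Principle B.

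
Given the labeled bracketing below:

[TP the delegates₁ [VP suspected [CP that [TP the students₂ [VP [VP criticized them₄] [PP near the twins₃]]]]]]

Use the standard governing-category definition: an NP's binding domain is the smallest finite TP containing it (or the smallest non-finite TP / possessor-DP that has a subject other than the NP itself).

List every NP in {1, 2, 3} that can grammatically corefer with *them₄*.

*them* is a pronoun, so Principle B applies: it must be free in its binding domain.
Binding domain of *them₄*: the embedded TP, whose subject is the students₂.
*the delegates₁* c-commands the pronoun but from outside its binding domain, and is not c-commanded by it → coindexation permitted.
*the students₂* c-commands the pronoun within its binding domain → coindexation would violate Principle B.
*the twins₃* and the pronoun do not c-command one another → neither Principle B nor Principle C is at stake; coindexation permitted.

{1, 3}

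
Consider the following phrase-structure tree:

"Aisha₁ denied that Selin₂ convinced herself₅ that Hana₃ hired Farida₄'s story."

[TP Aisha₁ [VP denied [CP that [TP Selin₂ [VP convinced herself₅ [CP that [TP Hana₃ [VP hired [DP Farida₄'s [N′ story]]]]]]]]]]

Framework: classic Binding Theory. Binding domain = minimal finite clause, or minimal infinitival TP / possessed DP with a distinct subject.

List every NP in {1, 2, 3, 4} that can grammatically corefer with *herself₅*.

*herself* is an anaphor, so Principle A applies: it must be bound in its binding domain.
Binding domain of *herself₅*: the embedded TP, whose subject is Selin₂.
*Aisha₁* c-commands the anaphor but is outside its binding domain → cannot satisfy Principle A.
*Selin₂* c-commands the anaphor within its binding domain → licit binder.
*Hana₃* does not c-command the anaphor → cannot bind it.
*Farida₄* does not c-command the anaphor → cannot bind it.

{2}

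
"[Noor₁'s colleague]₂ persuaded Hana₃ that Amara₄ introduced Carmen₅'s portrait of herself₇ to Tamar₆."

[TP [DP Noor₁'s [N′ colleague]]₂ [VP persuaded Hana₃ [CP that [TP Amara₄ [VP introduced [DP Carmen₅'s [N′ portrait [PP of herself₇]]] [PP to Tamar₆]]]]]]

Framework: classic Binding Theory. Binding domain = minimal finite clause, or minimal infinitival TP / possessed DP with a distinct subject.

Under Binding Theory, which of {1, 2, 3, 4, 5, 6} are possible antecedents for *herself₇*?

*herself* is an anaphor, so Principle A applies: it must be bound in its binding domain.
Binding domain of *herself₇*: the possessed DP, whose subject is Carmen₅.
*Noor₁* does not c-command the anaphor → cannot bind it.
*[Noor₁'s colleague]₂* c-commands the anaphor but is outside its binding domain → cannot satisfy Principle A.
*Hana₃* c-commands the anaphor but is outside its binding domain → cannot satisfy Principle A.
*Amara₄* c-commands the anaphor but is outside its binding domain → cannot satisfy Principle A.
*Carmen₅* c-commands the anaphor within its binding domain → licit binder.
*Tamar₆* does not c-command the anaphor → cannot bind it.

{5}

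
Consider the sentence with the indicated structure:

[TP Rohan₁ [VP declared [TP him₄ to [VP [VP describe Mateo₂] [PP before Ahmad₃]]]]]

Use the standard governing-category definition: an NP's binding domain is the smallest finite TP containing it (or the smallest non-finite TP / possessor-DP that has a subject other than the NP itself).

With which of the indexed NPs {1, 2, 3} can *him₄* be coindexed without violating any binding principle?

*him* is a pronoun, so Principle B applies: it must be free in its binding domain.
Binding domain of *him₄*: the matrix TP, whose subject is Rohan₁.
*Rohan₁* c-commands the pronoun within its binding domain → coindexation would violate Principle B.
*Mateo₂*: the pronoun c-commands this R-expression → coindexation would violate Principle C on *Mateo₂*.
*Ahmad₃*: the pronoun c-commands this R-expression → coindexation would violate Principle C on *Ahmad₃*.

none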